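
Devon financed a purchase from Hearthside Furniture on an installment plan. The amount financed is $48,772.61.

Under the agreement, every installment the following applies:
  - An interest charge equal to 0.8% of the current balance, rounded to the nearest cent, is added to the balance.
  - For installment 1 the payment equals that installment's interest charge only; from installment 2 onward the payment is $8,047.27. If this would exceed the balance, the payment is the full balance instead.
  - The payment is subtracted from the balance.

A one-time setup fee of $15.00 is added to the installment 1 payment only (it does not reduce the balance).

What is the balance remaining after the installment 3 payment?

Installment 1: opening $48,772.61; interest $390.18 → $49,162.79; payment $390.18 (+ $15.00 fee); balance $48,772.61
Installment 2: opening $48,772.61; interest $390.18 → $49,162.79; payment $8,047.27; balance $41,115.52
Installment 3: opening $41,115.52; interest $328.92 → $41,444.44; payment $8,047.27; balance $33,397.17

$33,397.17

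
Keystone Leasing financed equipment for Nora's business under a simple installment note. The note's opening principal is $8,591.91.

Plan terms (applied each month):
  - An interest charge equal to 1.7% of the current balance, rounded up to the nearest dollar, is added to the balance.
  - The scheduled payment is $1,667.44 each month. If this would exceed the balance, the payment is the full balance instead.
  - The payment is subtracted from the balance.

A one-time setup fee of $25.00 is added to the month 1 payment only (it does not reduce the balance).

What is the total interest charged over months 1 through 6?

Month 1: $8,591.91 +$147.00 interest = $8,738.91; pay $1,667.44 (+ $25.00 fee) → $7,071.47
Month 2: $7,071.47 +$121.00 interest = $7,192.47; pay $1,667.44 → $5,525.03
Month 3: $5,525.03 +$94.00 interest = $5,619.03; pay $1,667.44 → $3,951.59
Month 4: $3,951.59 +$68.00 interest = $4,019.59; pay $1,667.44 → $2,352.15
Month 5: $2,352.15 +$40.00 interest = $2,392.15; pay $1,667.44 → $724.71
Month 6: $724.71 +$13.00 interest = $737.71; pay $737.71 → $0.00
Total interest: $147.00 + $121.00 + $94.00 + $68.00 + $40.00 + $13.00 = $483.00

$483.00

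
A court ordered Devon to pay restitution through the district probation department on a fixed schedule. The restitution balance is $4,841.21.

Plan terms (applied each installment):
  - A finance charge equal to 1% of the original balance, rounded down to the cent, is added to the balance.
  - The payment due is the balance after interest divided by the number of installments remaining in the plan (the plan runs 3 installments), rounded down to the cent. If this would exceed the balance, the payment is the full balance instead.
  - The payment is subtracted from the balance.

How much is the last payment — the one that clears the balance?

# | Opening | Interest | Payment | End bal
1 | $4,841.21 | $48.41 | $1,629.87 | $3,259.75
2 | $3,259.75 | $48.41 | $1,654.08 | $1,654.08
3 | $1,654.08 | $48.41 | $1,702.49 | $0.00

$1,702.49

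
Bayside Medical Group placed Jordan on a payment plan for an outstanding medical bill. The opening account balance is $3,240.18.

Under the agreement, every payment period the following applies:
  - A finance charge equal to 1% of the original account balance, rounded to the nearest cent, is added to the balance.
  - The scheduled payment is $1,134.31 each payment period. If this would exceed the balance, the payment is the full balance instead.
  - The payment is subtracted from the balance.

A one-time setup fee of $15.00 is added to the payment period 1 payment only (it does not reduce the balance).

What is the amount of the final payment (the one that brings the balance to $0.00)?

$1,068.76

# | Opening | Interest | Payment | Fee | End bal
1 | $3,240.18 | $32.40 | $1,134.31 | $15.00 | $2,138.27
2 | $2,138.27 | $32.40 | $1,134.31 | — | $1,036.36
3 | $1,036.36 | $32.40 | $1,068.76 | — | $0.00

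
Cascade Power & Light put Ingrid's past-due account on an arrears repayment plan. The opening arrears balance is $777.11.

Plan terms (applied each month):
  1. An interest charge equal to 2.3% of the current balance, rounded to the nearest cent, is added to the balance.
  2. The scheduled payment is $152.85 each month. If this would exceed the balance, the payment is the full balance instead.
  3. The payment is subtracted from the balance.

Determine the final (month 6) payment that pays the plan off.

$72.07

Month 1: opening $777.11; interest $17.87 → $794.98; payment $152.85; balance $642.13
Month 2: opening $642.13; interest $14.77 → $656.90; payment $152.85; balance $504.05
Month 3: opening $504.05; interest $11.59 → $515.64; payment $152.85; balance $362.79
Month 4: opening $362.79; interest $8.34 → $371.13; payment $152.85; balance $218.28
Month 5: opening $218.28; interest $5.02 → $223.30; payment $152.85; balance $70.45
Month 6: opening $70.45; interest $1.62 → $72.07; payment $72.07; balance $0.00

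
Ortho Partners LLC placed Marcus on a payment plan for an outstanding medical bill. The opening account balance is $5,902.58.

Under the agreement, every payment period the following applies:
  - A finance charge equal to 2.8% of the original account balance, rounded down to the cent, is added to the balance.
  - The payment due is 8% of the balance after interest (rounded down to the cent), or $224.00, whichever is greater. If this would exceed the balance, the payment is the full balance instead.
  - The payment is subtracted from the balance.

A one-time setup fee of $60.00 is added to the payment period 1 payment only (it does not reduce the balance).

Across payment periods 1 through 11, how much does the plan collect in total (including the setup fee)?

$4,280.58

Payment period 1: opening $5,902.58; interest $165.27 → $6,067.85; payment $485.42 (+ $60.00 fee); balance $5,582.43
Payment period 2: opening $5,582.43; interest $165.27 → $5,747.70; payment $459.81; balance $5,287.89
Payment period 3: opening $5,287.89; interest $165.27 → $5,453.16; payment $436.25; balance $5,016.91
Payment period 4: opening $5,016.91; interest $165.27 → $5,182.18; payment $414.57; balance $4,767.61
Payment period 5: opening $4,767.61; interest $165.27 → $4,932.88; payment $394.63; balance $4,538.25
Payment period 6: opening $4,538.25; interest $165.27 → $4,703.52; payment $376.28; balance $4,327.24
Payment period 7: opening $4,327.24; interest $165.27 → $4,492.51; payment $359.40; balance $4,133.11
Payment period 8: opening $4,133.11; interest $165.27 → $4,298.38; payment $343.87; balance $3,954.51
Payment period 9: opening $3,954.51; interest $165.27 → $4,119.78; payment $329.58; balance $3,790.20
Payment period 10: opening $3,790.20; interest $165.27 → $3,955.47; payment $316.43; balance $3,639.04
Payment period 11: opening $3,639.04; interest $165.27 → $3,804.31; payment $304.34; balance $3,499.97
Total paid: $4,280.58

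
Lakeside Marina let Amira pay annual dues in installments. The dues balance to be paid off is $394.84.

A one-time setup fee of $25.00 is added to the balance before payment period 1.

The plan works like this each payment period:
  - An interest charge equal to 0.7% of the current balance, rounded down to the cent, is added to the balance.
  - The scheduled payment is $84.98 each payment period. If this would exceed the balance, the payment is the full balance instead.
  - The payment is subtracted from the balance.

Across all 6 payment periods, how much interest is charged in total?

Payment period 1: $419.84 +$2.93 interest = $422.77; pay $84.98 → $337.79
Payment period 2: $337.79 +$2.36 interest = $340.15; pay $84.98 → $255.17
Payment period 3: $255.17 +$1.78 interest = $256.95; pay $84.98 → $171.97
Payment period 4: $171.97 +$1.20 interest = $173.17; pay $84.98 → $88.19
Payment period 5: $88.19 +$0.61 interest = $88.80; pay $84.98 → $3.82
Payment period 6: $3.82 +$0.02 interest = $3.84; pay $3.84 → $0.00
Total interest: $2.93 + $2.36 + $1.78 + $1.20 + $0.61 + $0.02 = $8.90

$8.90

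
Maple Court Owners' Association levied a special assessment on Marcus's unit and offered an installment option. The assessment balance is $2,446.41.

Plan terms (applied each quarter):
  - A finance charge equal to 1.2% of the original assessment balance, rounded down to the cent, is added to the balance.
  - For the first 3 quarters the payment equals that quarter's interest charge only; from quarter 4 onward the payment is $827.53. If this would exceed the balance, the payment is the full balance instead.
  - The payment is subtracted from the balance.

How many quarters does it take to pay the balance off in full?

Quarter 1: $2,446.41 +$29.35 interest = $2,475.76; pay $29.35 → $2,446.41
Quarter 2: $2,446.41 +$29.35 interest = $2,475.76; pay $29.35 → $2,446.41
Quarter 3: $2,446.41 +$29.35 interest = $2,475.76; pay $29.35 → $2,446.41
Quarter 4: $2,446.41 +$29.35 interest = $2,475.76; pay $827.53 → $1,648.23
Quarter 5: $1,648.23 +$29.35 interest = $1,677.58; pay $827.53 → $850.05
Quarter 6: $850.05 +$29.35 interest = $879.40; pay $827.53 → $51.87
Quarter 7: $51.87 +$29.35 interest = $81.22; pay $81.22 → $0.00
Balance reaches $0.00 in quarter 7.

7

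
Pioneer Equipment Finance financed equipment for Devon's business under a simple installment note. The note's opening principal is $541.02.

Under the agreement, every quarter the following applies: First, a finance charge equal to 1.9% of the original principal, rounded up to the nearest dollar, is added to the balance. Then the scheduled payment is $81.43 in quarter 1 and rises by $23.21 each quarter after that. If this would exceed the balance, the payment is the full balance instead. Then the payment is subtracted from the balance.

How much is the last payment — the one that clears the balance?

Quarter 1: opening $541.02; interest $11.00 → $552.02; payment $81.43; balance $470.59
Quarter 2: opening $470.59; interest $11.00 → $481.59; payment $104.64; balance $376.95
Quarter 3: opening $376.95; interest $11.00 → $387.95; payment $127.85; balance $260.10
Quarter 4: opening $260.10; interest $11.00 → $271.10; payment $151.06; balance $120.04
Quarter 5: opening $120.04; interest $11.00 → $131.04; payment $131.04; balance $0.00

$131.04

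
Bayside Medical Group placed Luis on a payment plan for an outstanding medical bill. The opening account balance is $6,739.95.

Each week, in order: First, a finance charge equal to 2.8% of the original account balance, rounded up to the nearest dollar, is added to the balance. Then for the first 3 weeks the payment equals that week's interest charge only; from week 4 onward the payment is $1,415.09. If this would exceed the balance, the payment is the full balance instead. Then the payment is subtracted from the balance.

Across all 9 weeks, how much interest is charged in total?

Week 1: opening $6,739.95; interest $189.00 → $6,928.95; payment $189.00; balance $6,739.95
Week 2: opening $6,739.95; interest $189.00 → $6,928.95; payment $189.00; balance $6,739.95
Week 3: opening $6,739.95; interest $189.00 → $6,928.95; payment $189.00; balance $6,739.95
Week 4: opening $6,739.95; interest $189.00 → $6,928.95; payment $1,415.09; balance $5,513.86
Week 5: opening $5,513.86; interest $189.00 → $5,702.86; payment $1,415.09; balance $4,287.77
Week 6: opening $4,287.77; interest $189.00 → $4,476.77; payment $1,415.09; balance $3,061.68
Week 7: opening $3,061.68; interest $189.00 → $3,250.68; payment $1,415.09; balance $1,835.59
Week 8: opening $1,835.59; interest $189.00 → $2,024.59; payment $1,415.09; balance $609.50
Week 9: opening $609.50; interest $189.00 → $798.50; payment $798.50; balance $0.00
Total interest: $189.00 + $189.00 + $189.00 + $189.00 + $189.00 + $189.00 + $189.00 + $189.00 + $189.00 = $1,701.00

$1,701.00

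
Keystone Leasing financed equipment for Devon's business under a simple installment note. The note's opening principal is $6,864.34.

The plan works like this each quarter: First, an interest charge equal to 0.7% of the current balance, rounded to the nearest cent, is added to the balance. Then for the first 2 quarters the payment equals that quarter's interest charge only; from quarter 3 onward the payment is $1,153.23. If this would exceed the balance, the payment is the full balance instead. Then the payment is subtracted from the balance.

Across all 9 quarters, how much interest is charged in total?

Quarter 1: opening $6,864.34; interest $48.05 → $6,912.39; payment $48.05; balance $6,864.34
Quarter 2: opening $6,864.34; interest $48.05 → $6,912.39; payment $48.05; balance $6,864.34
Quarter 3: opening $6,864.34; interest $48.05 → $6,912.39; payment $1,153.23; balance $5,759.16
Quarter 4: opening $5,759.16; interest $40.31 → $5,799.47; payment $1,153.23; balance $4,646.24
Quarter 5: opening $4,646.24; interest $32.52 → $4,678.76; payment $1,153.23; balance $3,525.53
Quarter 6: opening $3,525.53; interest $24.68 → $3,550.21; payment $1,153.23; balance $2,396.98
Quarter 7: opening $2,396.98; interest $16.78 → $2,413.76; payment $1,153.23; balance $1,260.53
Quarter 8: opening $1,260.53; interest $8.82 → $1,269.35; payment $1,153.23; balance $116.12
Quarter 9: opening $116.12; interest $0.81 → $116.93; payment $116.93; balance $0.00
Total interest: $48.05 + $48.05 + $48.05 + $40.31 + $32.52 + $24.68 + $16.78 + $8.82 + $0.81 = $268.07

$268.07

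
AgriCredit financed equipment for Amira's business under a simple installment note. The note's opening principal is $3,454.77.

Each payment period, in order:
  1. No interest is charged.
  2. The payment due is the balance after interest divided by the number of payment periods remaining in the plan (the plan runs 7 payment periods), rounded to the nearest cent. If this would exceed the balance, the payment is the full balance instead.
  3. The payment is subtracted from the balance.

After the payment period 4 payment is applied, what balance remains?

Payment period 1: opening $3,454.77; payment $493.54; balance $2,961.23
Payment period 2: opening $2,961.23; payment $493.54; balance $2,467.69
Payment period 3: opening $2,467.69; payment $493.54; balance $1,974.15
Payment period 4: opening $1,974.15; payment $493.54; balance $1,480.61

$1,480.61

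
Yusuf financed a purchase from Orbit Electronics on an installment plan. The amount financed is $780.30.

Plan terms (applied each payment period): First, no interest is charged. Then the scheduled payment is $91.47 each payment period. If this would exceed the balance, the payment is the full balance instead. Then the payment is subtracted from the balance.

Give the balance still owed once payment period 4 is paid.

Payment period 1: opening $780.30; payment $91.47; balance $688.83
Payment period 2: opening $688.83; payment $91.47; balance $597.36
Payment period 3: opening $597.36; payment $91.47; balance $505.89
Payment period 4: opening $505.89; payment $91.47; balance $414.42

$414.42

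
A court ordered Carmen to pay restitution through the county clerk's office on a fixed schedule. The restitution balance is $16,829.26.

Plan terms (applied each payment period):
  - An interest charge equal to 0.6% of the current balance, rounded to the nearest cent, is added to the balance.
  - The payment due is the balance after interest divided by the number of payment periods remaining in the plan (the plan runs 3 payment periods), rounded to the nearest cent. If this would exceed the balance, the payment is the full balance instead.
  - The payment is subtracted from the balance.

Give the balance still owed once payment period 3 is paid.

Payment period 1: opening $16,829.26; interest $100.98 → $16,930.24; payment $5,643.41; balance $11,286.83
Payment period 2: opening $11,286.83; interest $67.72 → $11,354.55; payment $5,677.28; balance $5,677.27
Payment period 3: opening $5,677.27; interest $34.06 → $5,711.33; payment $5,711.33; balance $0.00

$0.00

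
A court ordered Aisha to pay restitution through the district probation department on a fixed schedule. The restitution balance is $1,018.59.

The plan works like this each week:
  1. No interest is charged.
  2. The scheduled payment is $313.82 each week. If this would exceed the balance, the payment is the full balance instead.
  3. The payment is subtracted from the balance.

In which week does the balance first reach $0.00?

4

Week 1: $1,018.59 − $313.82 → $704.77
Week 2: $704.77 − $313.82 → $390.95
Week 3: $390.95 − $313.82 → $77.13
Week 4: $77.13 − $77.13 → $0.00
Balance reaches $0.00 in week 4.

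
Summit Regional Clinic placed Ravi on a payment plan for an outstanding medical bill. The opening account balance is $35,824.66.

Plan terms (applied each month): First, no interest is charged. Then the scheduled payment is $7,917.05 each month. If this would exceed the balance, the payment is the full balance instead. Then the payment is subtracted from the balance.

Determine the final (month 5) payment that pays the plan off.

$4,156.46

# | Opening | Payment | End bal
1 | $35,824.66 | $7,917.05 | $27,907.61
2 | $27,907.61 | $7,917.05 | $19,990.56
3 | $19,990.56 | $7,917.05 | $12,073.51
4 | $12,073.51 | $7,917.05 | $4,156.46
5 | $4,156.46 | $4,156.46 | $0.00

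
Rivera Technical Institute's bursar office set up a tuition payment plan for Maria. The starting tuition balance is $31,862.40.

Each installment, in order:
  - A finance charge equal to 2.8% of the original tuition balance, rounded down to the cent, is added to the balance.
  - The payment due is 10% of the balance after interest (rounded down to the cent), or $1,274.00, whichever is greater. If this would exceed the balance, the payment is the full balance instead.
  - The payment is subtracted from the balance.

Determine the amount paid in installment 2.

$3,037.12

Installment 1: opening $31,862.40; interest $892.14 → $32,754.54; payment $3,275.45; balance $29,479.09
Installment 2: opening $29,479.09; interest $892.14 → $30,371.23; payment $3,037.12; balance $27,334.11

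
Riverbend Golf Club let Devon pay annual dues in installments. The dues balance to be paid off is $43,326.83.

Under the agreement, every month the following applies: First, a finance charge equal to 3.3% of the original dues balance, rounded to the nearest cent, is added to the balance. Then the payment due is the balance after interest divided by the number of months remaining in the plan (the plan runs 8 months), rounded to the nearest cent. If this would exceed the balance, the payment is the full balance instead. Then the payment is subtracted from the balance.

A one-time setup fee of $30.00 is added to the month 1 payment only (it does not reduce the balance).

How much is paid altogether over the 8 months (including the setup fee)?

$54,795.15

Month 1: opening $43,326.83; interest $1,429.79 → $44,756.62; payment $5,594.58 (+ $30.00 fee); balance $39,162.04
Month 2: opening $39,162.04; interest $1,429.79 → $40,591.83; payment $5,798.83; balance $34,793.00
Month 3: opening $34,793.00; interest $1,429.79 → $36,222.79; payment $6,037.13; balance $30,185.66
Month 4: opening $30,185.66; interest $1,429.79 → $31,615.45; payment $6,323.09; balance $25,292.36
Month 5: opening $25,292.36; interest $1,429.79 → $26,722.15; payment $6,680.54; balance $20,041.61
Month 6: opening $20,041.61; interest $1,429.79 → $21,471.40; payment $7,157.13; balance $14,314.27
Month 7: opening $14,314.27; interest $1,429.79 → $15,744.06; payment $7,872.03; balance $7,872.03
Month 8: opening $7,872.03; interest $1,429.79 → $9,301.82; payment $9,301.82; balance $0.00
Total paid: $54,795.15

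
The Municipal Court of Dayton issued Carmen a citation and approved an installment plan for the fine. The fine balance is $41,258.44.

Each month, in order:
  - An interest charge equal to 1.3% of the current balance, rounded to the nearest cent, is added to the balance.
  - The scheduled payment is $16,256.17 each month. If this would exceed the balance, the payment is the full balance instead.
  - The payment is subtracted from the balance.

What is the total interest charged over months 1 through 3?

$993.35

Month 1: opening $41,258.44; interest $536.36 → $41,794.80; payment $16,256.17; balance $25,538.63
Month 2: opening $25,538.63; interest $332.00 → $25,870.63; payment $16,256.17; balance $9,614.46
Month 3: opening $9,614.46; interest $124.99 → $9,739.45; payment $9,739.45; balance $0.00
Total interest: $536.36 + $332.00 + $124.99 = $993.35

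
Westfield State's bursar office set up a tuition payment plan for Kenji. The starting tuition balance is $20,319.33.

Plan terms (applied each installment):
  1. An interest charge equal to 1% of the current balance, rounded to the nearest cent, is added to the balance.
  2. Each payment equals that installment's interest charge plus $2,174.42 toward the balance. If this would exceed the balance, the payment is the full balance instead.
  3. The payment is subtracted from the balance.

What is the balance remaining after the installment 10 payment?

$0.00

# | Opening | Interest | Payment | End bal
1 | $20,319.33 | $203.19 | $2,377.61 | $18,144.91
2 | $18,144.91 | $181.45 | $2,355.87 | $15,970.49
3 | $15,970.49 | $159.70 | $2,334.12 | $13,796.07
4 | $13,796.07 | $137.96 | $2,312.38 | $11,621.65
5 | $11,621.65 | $116.22 | $2,290.64 | $9,447.23
6 | $9,447.23 | $94.47 | $2,268.89 | $7,272.81
7 | $7,272.81 | $72.73 | $2,247.15 | $5,098.39
8 | $5,098.39 | $50.98 | $2,225.40 | $2,923.97
9 | $2,923.97 | $29.24 | $2,203.66 | $749.55
10 | $749.55 | $7.50 | $757.05 | $0.00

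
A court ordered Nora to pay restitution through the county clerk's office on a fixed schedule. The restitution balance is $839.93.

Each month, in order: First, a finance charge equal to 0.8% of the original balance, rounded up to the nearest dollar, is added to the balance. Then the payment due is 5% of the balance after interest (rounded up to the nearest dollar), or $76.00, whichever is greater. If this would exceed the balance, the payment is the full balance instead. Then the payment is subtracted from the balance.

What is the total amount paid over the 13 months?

Month 1: opening $839.93; interest $7.00 → $846.93; payment $76.00; balance $770.93
Month 2: opening $770.93; interest $7.00 → $777.93; payment $76.00; balance $701.93
Month 3: opening $701.93; interest $7.00 → $708.93; payment $76.00; balance $632.93
Month 4: opening $632.93; interest $7.00 → $639.93; payment $76.00; balance $563.93
Month 5: opening $563.93; interest $7.00 → $570.93; payment $76.00; balance $494.93
Month 6: opening $494.93; interest $7.00 → $501.93; payment $76.00; balance $425.93
Month 7: opening $425.93; interest $7.00 → $432.93; payment $76.00; balance $356.93
Month 8: opening $356.93; interest $7.00 → $363.93; payment $76.00; balance $287.93
Month 9: opening $287.93; interest $7.00 → $294.93; payment $76.00; balance $218.93
Month 10: opening $218.93; interest $7.00 → $225.93; payment $76.00; balance $149.93
Month 11: opening $149.93; interest $7.00 → $156.93; payment $76.00; balance $80.93
Month 12: opening $80.93; interest $7.00 → $87.93; payment $76.00; balance $11.93
Month 13: opening $11.93; interest $7.00 → $18.93; payment $18.93; balance $0.00
Total paid: $930.93

$930.93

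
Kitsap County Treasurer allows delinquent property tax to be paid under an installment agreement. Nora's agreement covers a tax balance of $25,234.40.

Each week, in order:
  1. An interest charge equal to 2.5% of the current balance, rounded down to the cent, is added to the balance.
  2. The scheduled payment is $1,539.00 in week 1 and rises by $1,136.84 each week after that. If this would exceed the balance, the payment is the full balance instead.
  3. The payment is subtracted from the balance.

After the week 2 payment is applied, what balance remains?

$22,258.57

Week 1: $25,234.40 +$630.86 interest = $25,865.26; pay $1,539.00 → $24,326.26
Week 2: $24,326.26 +$608.15 interest = $24,934.41; pay $2,675.84 → $22,258.57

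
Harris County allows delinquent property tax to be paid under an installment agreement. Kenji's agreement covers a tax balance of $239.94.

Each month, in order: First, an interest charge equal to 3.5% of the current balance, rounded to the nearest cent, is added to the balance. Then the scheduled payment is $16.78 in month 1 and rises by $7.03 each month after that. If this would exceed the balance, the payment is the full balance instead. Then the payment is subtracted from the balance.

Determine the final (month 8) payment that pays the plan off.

$18.82

# | Opening | Interest | Payment | End bal
1 | $239.94 | $8.40 | $16.78 | $231.56
2 | $231.56 | $8.10 | $23.81 | $215.85
3 | $215.85 | $7.55 | $30.84 | $192.56
4 | $192.56 | $6.74 | $37.87 | $161.43
5 | $161.43 | $5.65 | $44.90 | $122.18
6 | $122.18 | $4.28 | $51.93 | $74.53
7 | $74.53 | $2.61 | $58.96 | $18.18
8 | $18.18 | $0.64 | $18.82 | $0.00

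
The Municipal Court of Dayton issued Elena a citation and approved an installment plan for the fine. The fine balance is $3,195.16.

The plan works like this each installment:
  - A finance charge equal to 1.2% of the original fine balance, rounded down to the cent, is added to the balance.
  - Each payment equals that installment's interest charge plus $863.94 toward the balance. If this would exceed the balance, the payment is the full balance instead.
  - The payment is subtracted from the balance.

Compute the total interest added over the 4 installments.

$153.36

Installment 1: opening $3,195.16; interest $38.34 → $3,233.50; payment $902.28; balance $2,331.22
Installment 2: opening $2,331.22; interest $38.34 → $2,369.56; payment $902.28; balance $1,467.28
Installment 3: opening $1,467.28; interest $38.34 → $1,505.62; payment $902.28; balance $603.34
Installment 4: opening $603.34; interest $38.34 → $641.68; payment $641.68; balance $0.00
Total interest: $38.34 + $38.34 + $38.34 + $38.34 = $153.36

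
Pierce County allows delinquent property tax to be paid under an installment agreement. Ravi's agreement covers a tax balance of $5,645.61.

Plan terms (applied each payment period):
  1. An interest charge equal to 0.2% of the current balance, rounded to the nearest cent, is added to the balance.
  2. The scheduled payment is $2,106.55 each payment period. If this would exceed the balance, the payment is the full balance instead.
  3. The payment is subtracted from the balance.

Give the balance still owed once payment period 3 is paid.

$0.00

Payment period 1: $5,645.61 +$11.29 interest = $5,656.90; pay $2,106.55 → $3,550.35
Payment period 2: $3,550.35 +$7.10 interest = $3,557.45; pay $2,106.55 → $1,450.90
Payment period 3: $1,450.90 +$2.90 interest = $1,453.80; pay $1,453.80 → $0.00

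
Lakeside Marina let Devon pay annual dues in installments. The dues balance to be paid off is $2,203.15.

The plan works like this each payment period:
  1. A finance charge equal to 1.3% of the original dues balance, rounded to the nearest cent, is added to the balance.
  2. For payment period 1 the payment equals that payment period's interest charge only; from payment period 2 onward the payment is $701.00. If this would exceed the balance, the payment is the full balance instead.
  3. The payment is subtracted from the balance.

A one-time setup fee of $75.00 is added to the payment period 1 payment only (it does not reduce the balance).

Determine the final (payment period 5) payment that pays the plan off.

$214.71

Payment period 1: opening $2,203.15; interest $28.64 → $2,231.79; payment $28.64 (+ $75.00 fee); balance $2,203.15
Payment period 2: opening $2,203.15; interest $28.64 → $2,231.79; payment $701.00; balance $1,530.79
Payment period 3: opening $1,530.79; interest $28.64 → $1,559.43; payment $701.00; balance $858.43
Payment period 4: opening $858.43; interest $28.64 → $887.07; payment $701.00; balance $186.07
Payment period 5: opening $186.07; interest $28.64 → $214.71; payment $214.71; balance $0.00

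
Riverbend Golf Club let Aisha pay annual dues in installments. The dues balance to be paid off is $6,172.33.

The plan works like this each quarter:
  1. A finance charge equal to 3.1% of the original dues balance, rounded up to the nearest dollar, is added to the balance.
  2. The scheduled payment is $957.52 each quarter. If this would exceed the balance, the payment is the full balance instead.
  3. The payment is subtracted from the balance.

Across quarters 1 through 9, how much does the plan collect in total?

# | Opening | Interest | Payment | End bal
1 | $6,172.33 | $192.00 | $957.52 | $5,406.81
2 | $5,406.81 | $192.00 | $957.52 | $4,641.29
3 | $4,641.29 | $192.00 | $957.52 | $3,875.77
4 | $3,875.77 | $192.00 | $957.52 | $3,110.25
5 | $3,110.25 | $192.00 | $957.52 | $2,344.73
6 | $2,344.73 | $192.00 | $957.52 | $1,579.21
7 | $1,579.21 | $192.00 | $957.52 | $813.69
8 | $813.69 | $192.00 | $957.52 | $48.17
9 | $48.17 | $192.00 | $240.17 | $0.00
Total paid: $7,900.33

$7,900.33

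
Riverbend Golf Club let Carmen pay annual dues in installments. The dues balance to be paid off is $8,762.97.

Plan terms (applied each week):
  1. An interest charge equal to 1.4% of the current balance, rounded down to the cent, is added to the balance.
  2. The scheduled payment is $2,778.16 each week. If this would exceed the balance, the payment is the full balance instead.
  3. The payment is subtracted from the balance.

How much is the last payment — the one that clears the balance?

# | Opening | Interest | Payment | End bal
1 | $8,762.97 | $122.68 | $2,778.16 | $6,107.49
2 | $6,107.49 | $85.50 | $2,778.16 | $3,414.83
3 | $3,414.83 | $47.80 | $2,778.16 | $684.47
4 | $684.47 | $9.58 | $694.05 | $0.00

$694.05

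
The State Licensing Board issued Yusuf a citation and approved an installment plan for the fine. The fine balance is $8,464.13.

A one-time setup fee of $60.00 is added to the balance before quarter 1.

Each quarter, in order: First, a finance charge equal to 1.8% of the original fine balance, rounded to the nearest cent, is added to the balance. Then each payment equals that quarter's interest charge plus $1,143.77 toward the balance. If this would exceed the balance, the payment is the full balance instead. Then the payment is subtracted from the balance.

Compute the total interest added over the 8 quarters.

$1,218.80

Quarter 1: $8,524.13 +$152.35 interest = $8,676.48; pay $1,296.12 → $7,380.36
Quarter 2: $7,380.36 +$152.35 interest = $7,532.71; pay $1,296.12 → $6,236.59
Quarter 3: $6,236.59 +$152.35 interest = $6,388.94; pay $1,296.12 → $5,092.82
Quarter 4: $5,092.82 +$152.35 interest = $5,245.17; pay $1,296.12 → $3,949.05
Quarter 5: $3,949.05 +$152.35 interest = $4,101.40; pay $1,296.12 → $2,805.28
Quarter 6: $2,805.28 +$152.35 interest = $2,957.63; pay $1,296.12 → $1,661.51
Quarter 7: $1,661.51 +$152.35 interest = $1,813.86; pay $1,296.12 → $517.74
Quarter 8: $517.74 +$152.35 interest = $670.09; pay $670.09 → $0.00
Total interest: $152.35 + $152.35 + $152.35 + $152.35 + $152.35 + $152.35 + $152.35 + $152.35 = $1,218.80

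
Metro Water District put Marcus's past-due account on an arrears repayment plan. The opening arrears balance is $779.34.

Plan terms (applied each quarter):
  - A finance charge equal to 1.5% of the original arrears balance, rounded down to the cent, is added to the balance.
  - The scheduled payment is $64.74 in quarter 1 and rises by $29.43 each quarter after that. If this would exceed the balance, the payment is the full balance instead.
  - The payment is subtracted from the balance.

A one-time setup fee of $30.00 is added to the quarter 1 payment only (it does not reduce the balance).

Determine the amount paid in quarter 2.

$94.17

Quarter 1: $779.34 +$11.69 interest = $791.03; pay $64.74 (+ $30.00 fee) → $726.29
Quarter 2: $726.29 +$11.69 interest = $737.98; pay $94.17 → $643.81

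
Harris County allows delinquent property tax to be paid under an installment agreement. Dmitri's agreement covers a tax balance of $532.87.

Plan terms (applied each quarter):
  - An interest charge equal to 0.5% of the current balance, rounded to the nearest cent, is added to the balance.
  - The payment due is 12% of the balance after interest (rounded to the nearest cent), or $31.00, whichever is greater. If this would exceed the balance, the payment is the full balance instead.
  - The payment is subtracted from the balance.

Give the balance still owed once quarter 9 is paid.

Quarter 1: opening $532.87; interest $2.66 → $535.53; payment $64.26; balance $471.27
Quarter 2: opening $471.27; interest $2.36 → $473.63; payment $56.84; balance $416.79
Quarter 3: opening $416.79; interest $2.08 → $418.87; payment $50.26; balance $368.61
Quarter 4: opening $368.61; interest $1.84 → $370.45; payment $44.45; balance $326.00
Quarter 5: opening $326.00; interest $1.63 → $327.63; payment $39.32; balance $288.31
Quarter 6: opening $288.31; interest $1.44 → $289.75; payment $34.77; balance $254.98
Quarter 7: opening $254.98; interest $1.27 → $256.25; payment $31.00; balance $225.25
Quarter 8: opening $225.25; interest $1.13 → $226.38; payment $31.00; balance $195.38
Quarter 9: opening $195.38; interest $0.98 → $196.36; payment $31.00; balance $165.36

$165.36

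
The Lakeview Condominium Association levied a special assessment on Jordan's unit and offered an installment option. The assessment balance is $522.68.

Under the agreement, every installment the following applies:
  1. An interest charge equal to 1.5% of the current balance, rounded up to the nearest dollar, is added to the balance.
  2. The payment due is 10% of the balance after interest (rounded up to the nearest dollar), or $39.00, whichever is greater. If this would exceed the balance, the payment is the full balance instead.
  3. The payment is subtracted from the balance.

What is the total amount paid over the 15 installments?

$587.68

Installment 1: opening $522.68; interest $8.00 → $530.68; payment $54.00; balance $476.68
Installment 2: opening $476.68; interest $8.00 → $484.68; payment $49.00; balance $435.68
Installment 3: opening $435.68; interest $7.00 → $442.68; payment $45.00; balance $397.68
Installment 4: opening $397.68; interest $6.00 → $403.68; payment $41.00; balance $362.68
Installment 5: opening $362.68; interest $6.00 → $368.68; payment $39.00; balance $329.68
Installment 6: opening $329.68; interest $5.00 → $334.68; payment $39.00; balance $295.68
Installment 7: opening $295.68; interest $5.00 → $300.68; payment $39.00; balance $261.68
Installment 8: opening $261.68; interest $4.00 → $265.68; payment $39.00; balance $226.68
Installment 9: opening $226.68; interest $4.00 → $230.68; payment $39.00; balance $191.68
Installment 10: opening $191.68; interest $3.00 → $194.68; payment $39.00; balance $155.68
Installment 11: opening $155.68; interest $3.00 → $158.68; payment $39.00; balance $119.68
Installment 12: opening $119.68; interest $2.00 → $121.68; payment $39.00; balance $82.68
Installment 13: opening $82.68; interest $2.00 → $84.68; payment $39.00; balance $45.68
Installment 14: opening $45.68; interest $1.00 → $46.68; payment $39.00; balance $7.68
Installment 15: opening $7.68; interest $1.00 → $8.68; payment $8.68; balance $0.00
Total paid: $587.68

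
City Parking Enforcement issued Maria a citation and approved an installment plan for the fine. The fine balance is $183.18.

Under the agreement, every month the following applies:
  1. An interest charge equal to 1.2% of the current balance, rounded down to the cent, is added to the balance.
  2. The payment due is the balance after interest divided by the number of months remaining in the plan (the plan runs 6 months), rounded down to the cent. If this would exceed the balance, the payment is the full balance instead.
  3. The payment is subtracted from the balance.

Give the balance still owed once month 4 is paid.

$64.04

Month 1: $183.18 +$2.19 interest = $185.37; pay $30.89 → $154.48
Month 2: $154.48 +$1.85 interest = $156.33; pay $31.26 → $125.07
Month 3: $125.07 +$1.50 interest = $126.57; pay $31.64 → $94.93
Month 4: $94.93 +$1.13 interest = $96.06; pay $32.02 → $64.04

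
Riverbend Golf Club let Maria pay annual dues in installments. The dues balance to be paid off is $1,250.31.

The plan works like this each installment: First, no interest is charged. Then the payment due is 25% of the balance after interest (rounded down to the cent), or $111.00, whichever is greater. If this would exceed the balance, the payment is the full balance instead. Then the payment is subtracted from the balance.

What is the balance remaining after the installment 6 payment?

$173.62

# | Opening | Payment | End bal
1 | $1,250.31 | $312.57 | $937.74
2 | $937.74 | $234.43 | $703.31
3 | $703.31 | $175.82 | $527.49
4 | $527.49 | $131.87 | $395.62
5 | $395.62 | $111.00 | $284.62
6 | $284.62 | $111.00 | $173.62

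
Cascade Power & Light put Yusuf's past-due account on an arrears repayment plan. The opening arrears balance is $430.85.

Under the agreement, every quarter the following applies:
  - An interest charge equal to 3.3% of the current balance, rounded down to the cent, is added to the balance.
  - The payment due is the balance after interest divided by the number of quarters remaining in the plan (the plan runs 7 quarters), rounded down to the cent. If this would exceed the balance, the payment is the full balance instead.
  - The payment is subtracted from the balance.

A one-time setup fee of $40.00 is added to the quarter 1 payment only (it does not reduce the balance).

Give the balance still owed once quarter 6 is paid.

# | Opening | Interest | Payment | Fee | End bal
1 | $430.85 | $14.21 | $63.58 | $40.00 | $381.48
2 | $381.48 | $12.58 | $65.67 | — | $328.39
3 | $328.39 | $10.83 | $67.84 | — | $271.38
4 | $271.38 | $8.95 | $70.08 | — | $210.25
5 | $210.25 | $6.93 | $72.39 | — | $144.79
6 | $144.79 | $4.77 | $74.78 | — | $74.78

$74.78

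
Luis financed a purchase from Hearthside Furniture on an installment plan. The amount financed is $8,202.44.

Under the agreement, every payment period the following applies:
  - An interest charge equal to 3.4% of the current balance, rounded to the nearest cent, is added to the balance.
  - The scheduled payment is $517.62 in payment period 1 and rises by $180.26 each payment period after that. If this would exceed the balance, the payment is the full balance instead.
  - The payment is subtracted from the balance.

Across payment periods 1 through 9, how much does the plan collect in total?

Payment period 1: opening $8,202.44; interest $278.88 → $8,481.32; payment $517.62; balance $7,963.70
Payment period 2: opening $7,963.70; interest $270.77 → $8,234.47; payment $697.88; balance $7,536.59
Payment period 3: opening $7,536.59; interest $256.24 → $7,792.83; payment $878.14; balance $6,914.69
Payment period 4: opening $6,914.69; interest $235.10 → $7,149.79; payment $1,058.40; balance $6,091.39
Payment period 5: opening $6,091.39; interest $207.11 → $6,298.50; payment $1,238.66; balance $5,059.84
Payment period 6: opening $5,059.84; interest $172.03 → $5,231.87; payment $1,418.92; balance $3,812.95
Payment period 7: opening $3,812.95; interest $129.64 → $3,942.59; payment $1,599.18; balance $2,343.41
Payment period 8: opening $2,343.41; interest $79.68 → $2,423.09; payment $1,779.44; balance $643.65
Payment period 9: opening $643.65; interest $21.88 → $665.53; payment $665.53; balance $0.00
Total paid: $9,853.77

$9,853.77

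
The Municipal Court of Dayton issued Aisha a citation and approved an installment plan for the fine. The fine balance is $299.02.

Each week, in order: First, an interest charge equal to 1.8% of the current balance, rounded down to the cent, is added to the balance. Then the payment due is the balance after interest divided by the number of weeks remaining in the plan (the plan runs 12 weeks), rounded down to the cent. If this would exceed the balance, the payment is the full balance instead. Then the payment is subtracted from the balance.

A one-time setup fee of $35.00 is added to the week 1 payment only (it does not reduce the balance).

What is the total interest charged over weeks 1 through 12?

# | Opening | Interest | Payment | Fee | End bal
1 | $299.02 | $5.38 | $25.36 | $35.00 | $279.04
2 | $279.04 | $5.02 | $25.82 | — | $258.24
3 | $258.24 | $4.64 | $26.28 | — | $236.60
4 | $236.60 | $4.25 | $26.76 | — | $214.09
5 | $214.09 | $3.85 | $27.24 | — | $190.70
6 | $190.70 | $3.43 | $27.73 | — | $166.40
7 | $166.40 | $2.99 | $28.23 | — | $141.16
8 | $141.16 | $2.54 | $28.74 | — | $114.96
9 | $114.96 | $2.06 | $29.25 | — | $87.77
10 | $87.77 | $1.57 | $29.78 | — | $59.56
11 | $59.56 | $1.07 | $30.31 | — | $30.32
12 | $30.32 | $0.54 | $30.86 | — | $0.00
Total interest: $5.38 + $5.02 + $4.64 + $4.25 + $3.85 + $3.43 + $2.99 + $2.54 + $2.06 + $1.57 + $1.07 + $0.54 = $37.34

$37.34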